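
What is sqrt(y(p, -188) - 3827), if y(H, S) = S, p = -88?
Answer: I*sqrt(4015) ≈ 63.364*I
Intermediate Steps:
sqrt(y(p, -188) - 3827) = sqrt(-188 - 3827) = sqrt(-4015) = I*sqrt(4015)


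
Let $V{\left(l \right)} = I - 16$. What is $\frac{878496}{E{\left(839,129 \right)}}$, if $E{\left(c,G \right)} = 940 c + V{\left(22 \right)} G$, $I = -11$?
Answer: $\frac{878496}{785177} \approx 1.1189$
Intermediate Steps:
$V{\left(l \right)} = -27$ ($V{\left(l \right)} = -11 - 16 = -27$)
$E{\left(c,G \right)} = - 27 G + 940 c$ ($E{\left(c,G \right)} = 940 c - 27 G = - 27 G + 940 c$)
$\frac{878496}{E{\left(839,129 \right)}} = \frac{878496}{\left(-27\right) 129 + 940 \cdot 839} = \frac{878496}{-3483 + 788660} = \frac{878496}{785177}$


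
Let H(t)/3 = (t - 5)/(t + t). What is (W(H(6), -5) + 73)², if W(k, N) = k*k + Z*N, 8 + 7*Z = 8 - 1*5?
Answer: 73667889/12544 ≈ 5872.8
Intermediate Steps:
H(t) = 3*(-5 + t)/(2*t) (H(t) = 3*((t - 5)/(t + t)) = 3*((-5 + t)/((2*t))) = 3*((-5 + t)*(1/(2*t))) = 3*((-5 + t)/(2*t)) = 3*(-5 + t)/(2*t))
Z = -5/7 (Z = -8/7 + (8 - 1*5)/7 = -8/7 + (8 - 5)/7 = -8/7 + (⅐)*3 = -8/7 + 3/7 = -5/7 ≈ -0.71429)
W(k, N) = k² - 5*N/7 (W(k, N) = k*k - 5*N/7 = k² - 5*N/7)
(W(H(6), -5) + 73)² = ((((3/2)*(-5 + 6)/6)² - 5/7*(-5)) + 73)² = ((((3/2)*(⅙)*1)² + 25/7) + 73)² = (((¼)² + 25/7) + 73)² = ((1/16 + 25/7) + 73)² = (407/112 + 73)² = (8583/112)² = 73667889/12544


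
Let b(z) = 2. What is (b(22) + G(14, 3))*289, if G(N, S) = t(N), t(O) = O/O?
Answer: 867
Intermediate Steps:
t(O) = 1
G(N, S) = 1
(b(22) + G(14, 3))*289 = (2 + 1)*289 = 3*289 = 867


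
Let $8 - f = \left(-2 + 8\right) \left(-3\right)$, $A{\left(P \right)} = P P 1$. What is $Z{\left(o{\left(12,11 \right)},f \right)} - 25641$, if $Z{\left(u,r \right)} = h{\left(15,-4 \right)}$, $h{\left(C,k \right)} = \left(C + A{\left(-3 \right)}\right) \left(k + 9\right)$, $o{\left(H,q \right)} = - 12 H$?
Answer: $-25521$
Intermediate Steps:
$A{\left(P \right)} = P^{2}$ ($A{\left(P \right)} = P^{2} \cdot 1 = P^{2}$)
$f = 26$ ($f = 8 - \left(-2 + 8\right) \left(-3\right) = 8 - 6 \left(-3\right) = 8 - -18 = 8 + 18 = 26$)
$h{\left(C,k \right)} = \left(9 + C\right) \left(9 + k\right)$ ($h{\left(C,k \right)} = \left(C + \left(-3\right)^{2}\right) \left(k + 9\right) = \left(C + 9\right) \left(9 + k\right) = \left(9 + C\right) \left(9 + k\right)$)
$Z{\left(u,r \right)} = 120$ ($Z{\left(u,r \right)} = 81 + 9 \cdot 15 + 9 \left(-4\right) + 15 \left(-4\right) = 81 + 135 - 36 - 60 = 120$)
$Z{\left(o{\left(12,11 \right)},f \right)} - 25641 = 120 - 25641 = -25521$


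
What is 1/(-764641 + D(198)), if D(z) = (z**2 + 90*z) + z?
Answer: -1/707419 ≈ -1.4136e-6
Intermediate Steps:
D(z) = z**2 + 91*z
1/(-764641 + D(198)) = 1/(-764641 + 198*(91 + 198)) = 1/(-764641 + 198*289) = 1/(-764641 + 57222) = 1/(-707419) = -1/707419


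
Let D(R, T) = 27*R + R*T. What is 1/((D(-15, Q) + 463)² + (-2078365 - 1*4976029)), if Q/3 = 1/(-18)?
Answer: -4/28202935 ≈ -1.4183e-7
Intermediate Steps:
Q = -⅙ (Q = 3/(-18) = 3*(-1/18) = -⅙ ≈ -0.16667)
1/((D(-15, Q) + 463)² + (-2078365 - 1*4976029)) = 1/((-15*(27 - ⅙) + 463)² + (-2078365 - 1*4976029)) = 1/((-15*161/6 + 463)² + (-2078365 - 4976029)) = 1/((-805/2 + 463)² - 7054394) = 1/((121/2)² - 7054394) = 1/(14641/4 - 7054394) = 1/(-28202935/4) = -4/28202935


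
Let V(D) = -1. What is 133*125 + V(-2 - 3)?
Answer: 16624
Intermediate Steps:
133*125 + V(-2 - 3) = 133*125 - 1 = 16625 - 1 = 16624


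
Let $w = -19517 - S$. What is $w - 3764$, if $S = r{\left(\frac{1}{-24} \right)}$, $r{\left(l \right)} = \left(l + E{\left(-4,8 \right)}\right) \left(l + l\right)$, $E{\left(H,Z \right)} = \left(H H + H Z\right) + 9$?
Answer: $- \frac{6705097}{288} \approx -23282.0$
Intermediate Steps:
$E{\left(H,Z \right)} = 9 + H^{2} + H Z$ ($E{\left(H,Z \right)} = \left(H^{2} + H Z\right) + 9 = 9 + H^{2} + H Z$)
$r{\left(l \right)} = 2 l \left(-7 + l\right)$ ($r{\left(l \right)} = \left(l + \left(9 + \left(-4\right)^{2} - 32\right)\right) \left(l + l\right) = \left(l + \left(9 + 16 - 32\right)\right) 2 l = \left(l - 7\right) 2 l = \left(-7 + l\right) 2 l = 2 l \left(-7 + l\right)$)
$S = \frac{169}{288}$ ($S = \frac{2 \left(-7 + \frac{1}{-24}\right)}{-24} = 2 \left(- \frac{1}{24}\right) \left(-7 - \frac{1}{24}\right) = 2 \left(- \frac{1}{24}\right) \left(- \frac{169}{24}\right) = \frac{169}{288} \approx 0.58681$)
$w = - \frac{5621065}{288}$ ($w = -19517 - \frac{169}{288} = - \frac{5621065}{288} \approx -19518.0$)
$w - 3764 = - \frac{5621065}{288} - 3764 = - \frac{6705097}{288}$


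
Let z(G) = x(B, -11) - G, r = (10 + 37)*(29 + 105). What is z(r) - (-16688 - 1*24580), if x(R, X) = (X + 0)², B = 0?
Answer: 35091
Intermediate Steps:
r = 6298 (r = 47*134 = 6298)
x(R, X) = X²
z(G) = 121 - G (z(G) = (-11)² - G = 121 - G)
z(r) - (-16688 - 1*24580) = (121 - 1*6298) - (-16688 - 1*24580) = (121 - 6298) - (-16688 - 24580) = -6177 - 1*(-41268) = -6177 + 41268 = 35091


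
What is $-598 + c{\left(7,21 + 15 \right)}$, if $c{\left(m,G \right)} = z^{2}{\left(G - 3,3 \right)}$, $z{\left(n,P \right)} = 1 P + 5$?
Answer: $-534$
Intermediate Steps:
$z{\left(n,P \right)} = 5 + P$ ($z{\left(n,P \right)} = P + 5 = 5 + P$)
$c{\left(m,G \right)} = 64$ ($c{\left(m,G \right)} = \left(5 + 3\right)^{2} = 8^{2} = 64$)
$-598 + c{\left(7,21 + 15 \right)} = -598 + 64 = -534$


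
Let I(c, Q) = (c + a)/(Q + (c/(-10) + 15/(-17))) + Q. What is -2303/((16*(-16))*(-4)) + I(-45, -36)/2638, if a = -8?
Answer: -3363831365/1487072256 ≈ -2.2621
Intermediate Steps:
I(c, Q) = Q + (-8 + c)/(-15/17 + Q - c/10) (I(c, Q) = (c - 8)/(Q + (c/(-10) + 15/(-17))) + Q = (-8 + c)/(Q + (c*(-⅒) + 15*(-1/17))) + Q = (-8 + c)/(Q + (-c/10 - 15/17)) + Q = (-8 + c)/(Q + (-15/17 - c/10)) + Q = (-8 + c)/(-15/17 + Q - c/10) + Q = Q + (-8 + c)/(-15/17 + Q - c/10))
-2303/((16*(-16))*(-4)) + I(-45, -36)/2638 = -2303/((16*(-16))*(-4)) + ((1360 - 170*(-45) - 170*(-36)² + 150*(-36) + 17*(-36)*(-45))/(150 - 170*(-36) + 17*(-45)))/2638 = -2303/((-256*(-4))) + ((1360 + 7650 - 170*1296 - 5400 + 27540)/(150 + 6120 - 765))*(1/2638) = -2303/1024 + ((1360 + 7650 - 220320 - 5400 + 27540)/5505)*(1/2638) = -2303*1/1024 + ((1/5505)*(-189170))*(1/2638) = -2303/1024 - 37834/1101*1/2638 = -2303/1024 - 18917/1452219 = -3363831365/1487072256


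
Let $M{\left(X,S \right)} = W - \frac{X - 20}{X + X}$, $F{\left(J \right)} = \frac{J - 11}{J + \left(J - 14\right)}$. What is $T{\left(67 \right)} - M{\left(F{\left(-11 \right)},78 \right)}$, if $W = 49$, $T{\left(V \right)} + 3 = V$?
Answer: $- \frac{19}{22} \approx -0.86364$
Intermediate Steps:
$T{\left(V \right)} = -3 + V$
$F{\left(J \right)} = \frac{-11 + J}{-14 + 2 J}$ ($F{\left(J \right)} = \frac{-11 + J}{J + \left(-14 + J\right)} = \frac{-11 + J}{-14 + 2 J}$)
$M{\left(X,S \right)} = 49 - \frac{-20 + X}{2 X}$ ($M{\left(X,S \right)} = 49 - \frac{X - 20}{X + X} = 49 - \frac{-20 + X}{2 X}$)
$T{\left(67 \right)} - M{\left(F{\left(-11 \right)},78 \right)} = \left(-3 + 67\right) - \left(\frac{97}{2} + \frac{10}{\frac{1}{2} \frac{1}{-7 - 11} \left(-11 - 11\right)}\right) = 64 - \left(\frac{97}{2} + \frac{10}{\frac{1}{2} \frac{1}{-18} \left(-22\right)}\right) = 64 - \left(\frac{97}{2} + \frac{10}{\frac{1}{2} \left(- \frac{1}{18}\right) \left(-22\right)}\right) = 64 - \left(\frac{97}{2} + \frac{10}{\frac{11}{18}}\right) = 64 - \left(\frac{97}{2} + 10 \cdot \frac{18}{11}\right) = 64 - \left(\frac{97}{2} + \frac{180}{11}\right) = 64 - \frac{1427}{22} = - \frac{19}{22}$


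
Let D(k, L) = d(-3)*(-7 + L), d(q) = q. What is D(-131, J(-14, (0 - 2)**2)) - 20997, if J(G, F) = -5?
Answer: -20961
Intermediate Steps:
D(k, L) = 21 - 3*L (D(k, L) = -3*(-7 + L) = 21 - 3*L)
D(-131, J(-14, (0 - 2)**2)) - 20997 = (21 - 3*(-5)) - 20997 = (21 + 15) - 20997 = 36 - 20997 = -20961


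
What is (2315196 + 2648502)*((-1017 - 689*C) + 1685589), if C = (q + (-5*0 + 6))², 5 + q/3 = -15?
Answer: -1610978113296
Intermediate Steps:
q = -60 (q = -15 + 3*(-15) = -15 - 45 = -60)
C = 2916 (C = (-60 + (-5*0 + 6))² = (-60 + (0 + 6))² = (-60 + 6)² = (-54)² = 2916)
(2315196 + 2648502)*((-1017 - 689*C) + 1685589) = (2315196 + 2648502)*((-1017 - 689*2916) + 1685589) = 4963698*((-1017 - 2009124) + 1685589) = 4963698*(-2010141 + 1685589) = 4963698*(-324552) = -1610978113296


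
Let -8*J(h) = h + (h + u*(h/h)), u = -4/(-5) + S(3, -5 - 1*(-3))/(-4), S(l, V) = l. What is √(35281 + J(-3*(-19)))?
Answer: √56426790/40 ≈ 187.79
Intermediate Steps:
u = 1/20 (u = -4/(-5) + 3/(-4) = -4*(-⅕) + 3*(-¼) = ⅘ - ¾ = 1/20 ≈ 0.050000)
J(h) = -1/160 - h/4 (J(h) = -(h + (h + (h/h)/20))/8 = -(h + (h + (1/20)*1))/8 = -(h + (h + 1/20))/8 = -(h + (1/20 + h))/8 = -(1/20 + 2*h)/8 = -1/160 - h/4)
√(35281 + J(-3*(-19))) = √(35281 + (-1/160 - (-3)*(-19)/4)) = √(35281 + (-1/160 - ¼*57)) = √(35281 + (-1/160 - 57/4)) = √(35281 - 2281/160) = √(5642679/160) = √56426790/40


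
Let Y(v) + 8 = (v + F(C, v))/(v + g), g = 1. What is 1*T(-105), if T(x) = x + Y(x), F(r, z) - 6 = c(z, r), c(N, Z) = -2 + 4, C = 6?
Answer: -11655/104 ≈ -112.07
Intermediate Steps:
c(N, Z) = 2
F(r, z) = 8 (F(r, z) = 6 + 2 = 8)
Y(v) = -8 + (8 + v)/(1 + v) (Y(v) = -8 + (v + 8)/(v + 1) = -8 + (8 + v)/(1 + v))
T(x) = x - 7*x/(1 + x)
1*T(-105) = 1*(-105*(-6 - 105)/(1 - 105)) = 1*(-105*(-111)/(-104)) = 1*(-105*(-1/104)*(-111)) = 1*(-11655/104) = -11655/104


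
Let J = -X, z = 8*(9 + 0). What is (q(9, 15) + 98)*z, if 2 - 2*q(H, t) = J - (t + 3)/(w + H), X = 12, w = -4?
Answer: 38448/5 ≈ 7689.6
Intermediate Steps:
z = 72 (z = 8*9 = 72)
J = -12 (J = -1*12 = -12)
q(H, t) = 7 + (3 + t)/(2*(-4 + H)) (q(H, t) = 1 - (-12 - (t + 3)/(-4 + H))/2 = 1 - (-12 - (3 + t)/(-4 + H))/2 = 1 + (6 + (3 + t)/(2*(-4 + H))) = 7 + (3 + t)/(2*(-4 + H)))
(q(9, 15) + 98)*z = ((-53 + 15 + 14*9)/(2*(-4 + 9)) + 98)*72 = ((1/2)*(-53 + 15 + 126)/5 + 98)*72 = ((1/2)*(1/5)*88 + 98)*72 = (44/5 + 98)*72 = (534/5)*72 = 38448/5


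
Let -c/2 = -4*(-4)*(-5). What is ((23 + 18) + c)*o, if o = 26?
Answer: 5226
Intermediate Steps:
c = 160 (c = -2*(-4*(-4))*(-5) = -32*(-5) = -2*(-80) = 160)
((23 + 18) + c)*o = ((23 + 18) + 160)*26 = (41 + 160)*26 = 201*26 = 5226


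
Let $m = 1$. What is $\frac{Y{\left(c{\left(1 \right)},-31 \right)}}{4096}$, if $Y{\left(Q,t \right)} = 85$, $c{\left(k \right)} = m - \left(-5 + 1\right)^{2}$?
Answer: $\frac{85}{4096} \approx 0.020752$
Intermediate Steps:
$c{\left(k \right)} = -15$ ($c{\left(k \right)} = 1 - \left(-5 + 1\right)^{2} = 1 - \left(-4\right)^{2} = 1 - 16 = -15$)
$\frac{Y{\left(c{\left(1 \right)},-31 \right)}}{4096} = \frac{85}{4096}$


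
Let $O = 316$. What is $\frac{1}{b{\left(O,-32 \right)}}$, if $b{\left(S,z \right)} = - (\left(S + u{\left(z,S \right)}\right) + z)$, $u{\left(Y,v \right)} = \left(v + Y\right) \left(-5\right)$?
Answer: $\frac{1}{1136} \approx 0.00088028$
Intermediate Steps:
$u{\left(Y,v \right)} = - 5 Y - 5 v$ ($u{\left(Y,v \right)} = \left(Y + v\right) \left(-5\right) = - 5 Y - 5 v$)
$b{\left(S,z \right)} = 4 S + 4 z$ ($b{\left(S,z \right)} = - (\left(S - \left(5 S + 5 z\right)\right) + z) = - (\left(- 5 z - 4 S\right) + z) = - (- 4 S - 4 z) = 4 S + 4 z$)
$\frac{1}{b{\left(O,-32 \right)}} = \frac{1}{4 \cdot 316 + 4 \left(-32\right)} = \frac{1}{1264 - 128} = \frac{1}{1136}$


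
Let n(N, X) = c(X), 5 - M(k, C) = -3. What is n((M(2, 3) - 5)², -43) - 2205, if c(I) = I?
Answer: -2248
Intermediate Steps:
M(k, C) = 8 (M(k, C) = 5 - 1*(-3) = 5 + 3 = 8)
n(N, X) = X
n((M(2, 3) - 5)², -43) - 2205 = -43 - 2205 = -2248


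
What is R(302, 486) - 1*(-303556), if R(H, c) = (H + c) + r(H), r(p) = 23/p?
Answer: 91911911/302 ≈ 3.0434e+5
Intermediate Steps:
R(H, c) = H + c + 23/H (R(H, c) = (H + c) + 23/H = H + c + 23/H)
R(302, 486) - 1*(-303556) = (302 + 486 + 23/302) - 1*(-303556) = (302 + 486 + 23*(1/302)) + 303556 = (302 + 486 + 23/302) + 303556 = 237999/302 + 303556 = 91911911/302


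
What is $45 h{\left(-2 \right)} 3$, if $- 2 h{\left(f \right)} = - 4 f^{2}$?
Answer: $1080$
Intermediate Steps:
$h{\left(f \right)} = 2 f^{2}$ ($h{\left(f \right)} = - \frac{\left(-4\right) f^{2}}{2} = 2 f^{2}$)
$45 h{\left(-2 \right)} 3 = 45 \cdot 2 \left(-2\right)^{2} \cdot 3 = 45 \cdot 2 \cdot 4 \cdot 3 = 45 \cdot 8 \cdot 3 = 360 \cdot 3 = 1080$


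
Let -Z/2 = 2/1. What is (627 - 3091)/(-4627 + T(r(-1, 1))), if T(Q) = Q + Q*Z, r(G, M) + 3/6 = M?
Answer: 4928/9257 ≈ 0.53235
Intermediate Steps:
Z = -4 (Z = -4/1 = -4 ≈ -4.0000)
r(G, M) = -½ + M
T(Q) = -3*Q (T(Q) = Q + Q*(-4) = Q - 4*Q = -3*Q)
(627 - 3091)/(-4627 + T(r(-1, 1))) = (627 - 3091)/(-4627 - 3*(-½ + 1)) = -2464/(-4627 - 3*½) = -2464/(-4627 - 3/2) = -2464/(-9257/2) = -2464*(-2/9257) = 4928/9257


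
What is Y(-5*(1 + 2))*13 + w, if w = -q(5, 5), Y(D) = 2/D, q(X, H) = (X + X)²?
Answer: -1526/15 ≈ -101.73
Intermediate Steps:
q(X, H) = 4*X² (q(X, H) = (2*X)² = 4*X²)
w = -100 (w = -4*5² = -4*25 = -1*100 = -100)
Y(-5*(1 + 2))*13 + w = (2/((-5*(1 + 2))))*13 - 100 = (2/((-5*3)))*13 - 100 = (2/(-15))*13 - 100 = (2*(-1/15))*13 - 100 = -2/15*13 - 100 = -26/15 - 100 = -1526/15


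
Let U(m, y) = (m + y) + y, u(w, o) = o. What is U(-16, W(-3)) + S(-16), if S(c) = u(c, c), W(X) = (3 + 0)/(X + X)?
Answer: -33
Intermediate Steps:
W(X) = 3/(2*X) (W(X) = 3/((2*X)) = 3*(1/(2*X)) = 3/(2*X))
S(c) = c
U(m, y) = m + 2*y
U(-16, W(-3)) + S(-16) = (-16 + 2*((3/2)/(-3))) - 16 = (-16 + 2*((3/2)*(-1/3))) - 16 = (-16 + 2*(-1/2)) - 16 = (-16 - 1) - 16 = -17 - 16 = -33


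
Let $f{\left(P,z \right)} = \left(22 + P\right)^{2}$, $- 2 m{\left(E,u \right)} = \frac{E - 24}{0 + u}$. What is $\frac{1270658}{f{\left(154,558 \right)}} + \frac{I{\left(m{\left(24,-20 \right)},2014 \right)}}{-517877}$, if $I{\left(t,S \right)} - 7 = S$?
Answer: $\frac{328990975285}{8020878976} \approx 41.017$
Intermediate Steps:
$m{\left(E,u \right)} = - \frac{-24 + E}{2 u}$ ($m{\left(E,u \right)} = - \frac{\left(E - 24\right) \frac{1}{0 + u}}{2} = - \frac{\left(E - 24\right) \frac{1}{u}}{2} = - \frac{\left(-24 + E\right) \frac{1}{u}}{2} = - \frac{\frac{1}{u} \left(-24 + E\right)}{2} = - \frac{-24 + E}{2 u}$)
$I{\left(t,S \right)} = 7 + S$
$\frac{1270658}{f{\left(154,558 \right)}} + \frac{I{\left(m{\left(24,-20 \right)},2014 \right)}}{-517877} = \frac{1270658}{\left(22 + 154\right)^{2}} + \frac{7 + 2014}{-517877} = \frac{1270658}{176^{2}} + 2021 \left(- \frac{1}{517877}\right) = \frac{1270658}{30976} - \frac{2021}{517877} = 1270658 \cdot \frac{1}{30976} - \frac{2021}{517877} = \frac{635329}{15488} - \frac{2021}{517877} = \frac{328990975285}{8020878976}$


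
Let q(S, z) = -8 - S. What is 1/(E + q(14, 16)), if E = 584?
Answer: 1/562 ≈ 0.0017794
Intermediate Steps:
1/(E + q(14, 16)) = 1/(584 + (-8 - 1*14)) = 1/(584 + (-8 - 14)) = 1/(584 - 22) = 1/562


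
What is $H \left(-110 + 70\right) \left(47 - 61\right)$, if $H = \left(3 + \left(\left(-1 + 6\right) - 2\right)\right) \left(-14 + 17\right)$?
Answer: $10080$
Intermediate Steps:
$H = 18$ ($H = \left(3 + \left(5 - 2\right)\right) 3 = \left(3 + 3\right) 3 = 6 \cdot 3 = 18$)
$H \left(-110 + 70\right) \left(47 - 61\right) = 18 \left(-110 + 70\right) \left(47 - 61\right) = 18 \left(\left(-40\right) \left(-14\right)\right) = 18 \cdot 560 = 10080$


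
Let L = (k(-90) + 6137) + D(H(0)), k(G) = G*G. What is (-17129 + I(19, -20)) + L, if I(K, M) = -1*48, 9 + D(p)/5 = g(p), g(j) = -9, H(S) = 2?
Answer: -3030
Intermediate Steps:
k(G) = G²
D(p) = -90 (D(p) = -45 + 5*(-9) = -45 - 45 = -90)
I(K, M) = -48
L = 14147 (L = ((-90)² + 6137) - 90 = (8100 + 6137) - 90 = 14237 - 90 = 14147)
(-17129 + I(19, -20)) + L = (-17129 - 48) + 14147 = -17177 + 14147 = -3030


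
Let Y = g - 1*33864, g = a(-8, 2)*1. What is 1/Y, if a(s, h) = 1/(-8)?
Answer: -8/270913 ≈ -2.9530e-5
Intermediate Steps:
a(s, h) = -1/8
g = -1/8 (g = -1/8*1 = -1/8 ≈ -0.12500)
Y = -270913/8 (Y = -1/8 - 1*33864 = -1/8 - 33864 = -270913/8 ≈ -33864.)
1/Y = 1/(-270913/8) = -8/270913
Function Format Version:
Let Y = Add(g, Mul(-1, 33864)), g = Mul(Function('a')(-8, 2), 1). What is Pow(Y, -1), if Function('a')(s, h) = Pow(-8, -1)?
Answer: Rational(-8, 270913) ≈ -2.9530e-5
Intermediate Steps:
Function('a')(s, h) = Rational(-1, 8)
g = Rational(-1, 8) (g = Mul(Rational(-1, 8), 1) = Rational(-1, 8) ≈ -0.12500)
Y = Rational(-270913, 8) (Y = Add(Rational(-1, 8), Mul(-1, 33864)) = Add(Rational(-1, 8), -33864) = Rational(-270913, 8) ≈ -33864.)
Pow(Y, -1) = Pow(Rational(-270913, 8), -1) = Rational(-8, 270913)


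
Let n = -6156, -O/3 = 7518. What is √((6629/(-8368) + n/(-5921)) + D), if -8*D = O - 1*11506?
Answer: √653271009371751297/12386732 ≈ 65.251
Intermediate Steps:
O = -22554 (O = -3*7518 = -22554)
D = 8515/2 (D = -(-22554 - 1*11506)/8 = -(-22554 - 11506)/8 = -⅛*(-34060) = 8515/2 ≈ 4257.5)
√((6629/(-8368) + n/(-5921)) + D) = √((6629/(-8368) - 6156/(-5921)) + 8515/2) = √((6629*(-1/8368) - 6156*(-1/5921)) + 8515/2) = √((-6629/8368 + 6156/5921) + 8515/2) = √(12263099/49546928 + 8515/2) = √(210958309059/49546928) = √653271009371751297/12386732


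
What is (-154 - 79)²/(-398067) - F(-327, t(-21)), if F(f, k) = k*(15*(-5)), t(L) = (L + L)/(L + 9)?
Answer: 208876597/796134 ≈ 262.36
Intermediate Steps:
t(L) = 2*L/(9 + L) (t(L) = (2*L)/(9 + L) = 2*L/(9 + L))
F(f, k) = -75*k (F(f, k) = k*(-75) = -75*k)
(-154 - 79)²/(-398067) - F(-327, t(-21)) = (-154 - 79)²/(-398067) - (-75)*2*(-21)/(9 - 21) = (-233)²*(-1/398067) - (-75)*2*(-21)/(-12) = 54289*(-1/398067) - (-75)*2*(-21)*(-1/12) = -54289/398067 - (-75)*7/2 = -54289/398067 - 1*(-525/2) = -54289/398067 + 525/2 = 208876597/796134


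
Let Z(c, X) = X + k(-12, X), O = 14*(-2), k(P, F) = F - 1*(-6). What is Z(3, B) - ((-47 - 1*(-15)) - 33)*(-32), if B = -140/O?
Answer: -2064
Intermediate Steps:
k(P, F) = 6 + F (k(P, F) = F + 6 = 6 + F)
O = -28
B = 5 (B = -140/(-28) = -140*(-1/28) = 5)
Z(c, X) = 6 + 2*X (Z(c, X) = X + (6 + X) = 6 + 2*X)
Z(3, B) - ((-47 - 1*(-15)) - 33)*(-32) = (6 + 2*5) - ((-47 - 1*(-15)) - 33)*(-32) = (6 + 10) - ((-47 + 15) - 33)*(-32) = 16 - (-32 - 33)*(-32) = 16 - (-65)*(-32) = 16 - 1*2080 = 16 - 2080 = -2064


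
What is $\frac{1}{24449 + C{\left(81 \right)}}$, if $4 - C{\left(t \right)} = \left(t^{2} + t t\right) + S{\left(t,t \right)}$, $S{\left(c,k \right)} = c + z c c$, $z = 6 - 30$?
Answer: $\frac{1}{168714} \approx 5.9272 \cdot 10^{-6}$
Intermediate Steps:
$z = -24$ ($z = 6 - 30 = -24$)
$S{\left(c,k \right)} = c - 24 c^{2}$ ($S{\left(c,k \right)} = c + - 24 c c = c - 24 c^{2}$)
$C{\left(t \right)} = 4 - 2 t^{2} - t \left(1 - 24 t\right)$ ($C{\left(t \right)} = 4 - \left(\left(t^{2} + t t\right) + t \left(1 - 24 t\right)\right) = 4 - \left(\left(t^{2} + t^{2}\right) + t \left(1 - 24 t\right)\right) = 4 - \left(2 t^{2} + t \left(1 - 24 t\right)\right) = 4 - 2 t^{2} - t \left(1 - 24 t\right)$)
$\frac{1}{24449 + C{\left(81 \right)}} = \frac{1}{24449 + \left(4 - 81 + 22 \cdot 81^{2}\right)} = \frac{1}{24449 + \left(4 - 81 + 22 \cdot 6561\right)} = \frac{1}{24449 + \left(4 - 81 + 144342\right)} = \frac{1}{24449 + 144265} = \frac{1}{168714}$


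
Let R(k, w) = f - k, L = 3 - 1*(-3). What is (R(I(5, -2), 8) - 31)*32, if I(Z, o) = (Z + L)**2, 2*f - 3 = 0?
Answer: -4816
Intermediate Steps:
f = 3/2 (f = 3/2 + (1/2)*0 = 3/2 + 0 = 3/2 ≈ 1.5000)
L = 6 (L = 3 + 3 = 6)
I(Z, o) = (6 + Z)**2 (I(Z, o) = (Z + 6)**2 = (6 + Z)**2)
R(k, w) = 3/2 - k
(R(I(5, -2), 8) - 31)*32 = ((3/2 - (6 + 5)**2) - 31)*32 = ((3/2 - 1*11**2) - 31)*32 = ((3/2 - 1*121) - 31)*32 = ((3/2 - 121) - 31)*32 = (-239/2 - 31)*32 = -301/2*32 = -4816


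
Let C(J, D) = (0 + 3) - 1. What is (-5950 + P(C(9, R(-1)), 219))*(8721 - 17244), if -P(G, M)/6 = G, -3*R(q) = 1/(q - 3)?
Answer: 50814126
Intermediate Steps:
R(q) = -1/(3*(-3 + q)) (R(q) = -1/(3*(q - 3)) = -1/(3*(-3 + q)))
C(J, D) = 2 (C(J, D) = 3 - 1 = 2)
P(G, M) = -6*G
(-5950 + P(C(9, R(-1)), 219))*(8721 - 17244) = (-5950 - 6*2)*(8721 - 17244) = (-5950 - 12)*(-8523) = -5962*(-8523) = 50814126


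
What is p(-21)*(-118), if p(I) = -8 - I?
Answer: -1534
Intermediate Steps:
p(-21)*(-118) = (-8 - 1*(-21))*(-118) = (-8 + 21)*(-118) = 13*(-118) = -1534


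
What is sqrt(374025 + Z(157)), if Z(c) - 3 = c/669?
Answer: sqrt(167400450741)/669 ≈ 611.58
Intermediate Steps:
Z(c) = 3 + c/669
sqrt(374025 + Z(157)) = sqrt(374025 + (3 + (1/669)*157)) = sqrt(374025 + (3 + 157/669)) = sqrt(374025 + 2164/669) = sqrt(250224889/669) = sqrt(167400450741)/669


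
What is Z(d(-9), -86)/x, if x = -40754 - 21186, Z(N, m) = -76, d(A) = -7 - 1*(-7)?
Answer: 1/815 ≈ 0.0012270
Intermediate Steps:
d(A) = 0 (d(A) = -7 + 7 = 0)
x = -61940
Z(d(-9), -86)/x = -76/(-61940) = -76*(-1/61940) = 1/815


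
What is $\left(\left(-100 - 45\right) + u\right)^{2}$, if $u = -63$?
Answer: $43264$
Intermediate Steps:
$\left(\left(-100 - 45\right) + u\right)^{2} = \left(\left(-100 - 45\right) - 63\right)^{2} = \left(-145 - 63\right)^{2} = \left(-208\right)^{2} = 43264$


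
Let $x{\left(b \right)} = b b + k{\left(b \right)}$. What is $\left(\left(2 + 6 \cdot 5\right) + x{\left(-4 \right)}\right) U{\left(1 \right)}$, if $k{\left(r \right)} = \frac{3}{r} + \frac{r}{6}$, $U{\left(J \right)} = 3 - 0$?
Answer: $\frac{559}{4} \approx 139.75$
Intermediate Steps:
$U{\left(J \right)} = 3$ ($U{\left(J \right)} = 3 + 0 = 3$)
$k{\left(r \right)} = \frac{3}{r} + \frac{r}{6}$ ($k{\left(r \right)} = \frac{3}{r} + r \frac{1}{6} = \frac{3}{r} + \frac{r}{6}$)
$x{\left(b \right)} = b^{2} + \frac{3}{b} + \frac{b}{6}$ ($x{\left(b \right)} = b b + \left(\frac{3}{b} + \frac{b}{6}\right) = b^{2} + \left(\frac{3}{b} + \frac{b}{6}\right) = b^{2} + \frac{3}{b} + \frac{b}{6}$)
$\left(\left(2 + 6 \cdot 5\right) + x{\left(-4 \right)}\right) U{\left(1 \right)} = \left(\left(2 + 6 \cdot 5\right) + \left(\left(-4\right)^{2} + \frac{3}{-4} + \frac{1}{6} \left(-4\right)\right)\right) 3 = \left(\left(2 + 30\right) + \left(16 + 3 \left(- \frac{1}{4}\right) - \frac{2}{3}\right)\right) 3 = \left(32 - - \frac{175}{12}\right) 3 = \left(32 + \frac{175}{12}\right) 3 = \frac{559}{12} \cdot 3 = \frac{559}{4}$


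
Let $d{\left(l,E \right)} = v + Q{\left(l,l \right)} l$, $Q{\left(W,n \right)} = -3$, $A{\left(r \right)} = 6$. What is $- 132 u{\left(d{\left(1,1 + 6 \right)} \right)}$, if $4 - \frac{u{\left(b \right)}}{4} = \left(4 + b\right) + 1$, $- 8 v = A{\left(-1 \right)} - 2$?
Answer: $-1320$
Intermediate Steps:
$v = - \frac{1}{2}$ ($v = - \frac{6 - 2}{8} = \left(- \frac{1}{8}\right) 4 = - \frac{1}{2} \approx -0.5$)
$d{\left(l,E \right)} = - \frac{1}{2} - 3 l$
$u{\left(b \right)} = -4 - 4 b$ ($u{\left(b \right)} = 16 - 4 \left(\left(4 + b\right) + 1\right) = 16 - 4 \left(5 + b\right) = 16 - \left(20 + 4 b\right) = -4 - 4 b$)
$- 132 u{\left(d{\left(1,1 + 6 \right)} \right)} = - 132 \left(-4 - 4 \left(- \frac{1}{2} - 3\right)\right) = - 132 \left(-4 - -14\right) = - 132 \left(-4 + 14\right) = \left(-132\right) 10 = -1320$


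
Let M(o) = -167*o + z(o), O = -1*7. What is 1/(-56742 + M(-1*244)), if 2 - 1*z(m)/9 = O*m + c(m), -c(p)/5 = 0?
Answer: -1/31348 ≈ -3.1900e-5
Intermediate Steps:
O = -7
c(p) = 0 (c(p) = -5*0 = 0)
z(m) = 18 + 63*m (z(m) = 18 - 9*(-7*m + 0) = 18 - (-63)*m = 18 + 63*m)
M(o) = 18 - 104*o (M(o) = -167*o + (18 + 63*o) = 18 - 104*o)
1/(-56742 + M(-1*244)) = 1/(-56742 + (18 - (-104)*244)) = 1/(-56742 + (18 - 104*(-244))) = 1/(-56742 + (18 + 25376)) = 1/(-56742 + 25394) = 1/(-31348) = -1/31348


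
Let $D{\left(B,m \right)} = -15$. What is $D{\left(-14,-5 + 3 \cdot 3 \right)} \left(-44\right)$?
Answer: $660$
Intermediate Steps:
$D{\left(-14,-5 + 3 \cdot 3 \right)} \left(-44\right) = \left(-15\right) \left(-44\right) = 660$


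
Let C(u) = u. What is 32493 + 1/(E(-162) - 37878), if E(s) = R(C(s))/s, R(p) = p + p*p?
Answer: 1236001226/38039 ≈ 32493.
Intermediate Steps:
R(p) = p + p²
E(s) = 1 + s (E(s) = (s*(1 + s))/s = 1 + s)
32493 + 1/(E(-162) - 37878) = 32493 + 1/((1 - 162) - 37878) = 32493 + 1/(-161 - 37878) = 32493 + 1/(-38039) = 32493 - 1/38039 = 1236001226/38039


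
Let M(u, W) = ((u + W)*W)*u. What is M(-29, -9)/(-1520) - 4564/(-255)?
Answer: 49823/2040 ≈ 24.423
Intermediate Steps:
M(u, W) = W*u*(W + u) (M(u, W) = ((W + u)*W)*u = (W*(W + u))*u = W*u*(W + u))
M(-29, -9)/(-1520) - 4564/(-255) = -9*(-29)*(-9 - 29)/(-1520) - 4564/(-255) = -9*(-29)*(-38)*(-1/1520) - 4564*(-1/255) = -9918*(-1/1520) + 4564/255 = 261/40 + 4564/255 = 49823/2040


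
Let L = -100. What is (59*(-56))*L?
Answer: 330400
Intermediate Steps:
(59*(-56))*L = (59*(-56))*(-100) = -3304*(-100) = 330400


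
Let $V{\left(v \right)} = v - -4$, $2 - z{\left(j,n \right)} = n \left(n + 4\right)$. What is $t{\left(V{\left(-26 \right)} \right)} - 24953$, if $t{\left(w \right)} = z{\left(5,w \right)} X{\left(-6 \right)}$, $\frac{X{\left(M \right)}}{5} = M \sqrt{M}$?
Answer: $-24953 + 11820 i \sqrt{6} \approx -24953.0 + 28953.0 i$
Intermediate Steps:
$z{\left(j,n \right)} = 2 - n \left(4 + n\right)$ ($z{\left(j,n \right)} = 2 - n \left(n + 4\right) = 2 - n \left(4 + n\right)$)
$X{\left(M \right)} = 5 M^{\frac{3}{2}}$ ($X{\left(M \right)} = 5 M \sqrt{M} = 5 M^{\frac{3}{2}}$)
$V{\left(v \right)} = 4 + v$ ($V{\left(v \right)} = v + 4 = 4 + v$)
$t{\left(w \right)} = - 30 i \sqrt{6} \left(2 - w^{2} - 4 w\right)$ ($t{\left(w \right)} = \left(2 - w^{2} - 4 w\right) 5 \left(-6\right)^{\frac{3}{2}} = \left(2 - w^{2} - 4 w\right) 5 \left(- 6 i \sqrt{6}\right) = \left(2 - w^{2} - 4 w\right) \left(- 30 i \sqrt{6}\right) = - 30 i \sqrt{6} \left(2 - w^{2} - 4 w\right)$)
$t{\left(V{\left(-26 \right)} \right)} - 24953 = 30 i \sqrt{6} \left(-2 + \left(4 - 26\right)^{2} + 4 \left(4 - 26\right)\right) - 24953 = 30 i \sqrt{6} \left(-2 + \left(-22\right)^{2} + 4 \left(-22\right)\right) - 24953 = 30 i \sqrt{6} \left(-2 + 484 - 88\right) - 24953 = 30 i \sqrt{6} \cdot 394 - 24953 = 11820 i \sqrt{6} - 24953 = -24953 + 11820 i \sqrt{6}$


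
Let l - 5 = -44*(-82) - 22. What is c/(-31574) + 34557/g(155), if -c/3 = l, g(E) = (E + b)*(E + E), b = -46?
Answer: 363780597/266721365 ≈ 1.3639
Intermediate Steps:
g(E) = 2*E*(-46 + E) (g(E) = (E - 46)*(E + E) = (-46 + E)*(2*E) = 2*E*(-46 + E))
l = 3591 (l = 5 + (-44*(-82) - 22) = 5 + (3608 - 22) = 5 + 3586 = 3591)
c = -10773 (c = -3*3591 = -10773)
c/(-31574) + 34557/g(155) = -10773/(-31574) + 34557/((2*155*(-46 + 155))) = -10773*(-1/31574) + 34557/((2*155*109)) = 10773/31574 + 34557/33790 = 363780597/266721365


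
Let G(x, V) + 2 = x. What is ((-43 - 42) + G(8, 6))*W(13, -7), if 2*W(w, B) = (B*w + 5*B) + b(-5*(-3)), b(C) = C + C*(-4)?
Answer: 13509/2 ≈ 6754.5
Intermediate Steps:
b(C) = -3*C (b(C) = C - 4*C = -3*C)
G(x, V) = -2 + x
W(w, B) = -45/2 + 5*B/2 + B*w/2 (W(w, B) = ((B*w + 5*B) - (-15)*(-3))/2 = ((5*B + B*w) - 3*15)/2 = ((5*B + B*w) - 45)/2 = (-45 + 5*B + B*w)/2 = -45/2 + 5*B/2 + B*w/2)
((-43 - 42) + G(8, 6))*W(13, -7) = ((-43 - 42) + (-2 + 8))*(-45/2 + (5/2)*(-7) + (½)*(-7)*13) = (-85 + 6)*(-45/2 - 35/2 - 91/2) = -79*(-171/2) = 13509/2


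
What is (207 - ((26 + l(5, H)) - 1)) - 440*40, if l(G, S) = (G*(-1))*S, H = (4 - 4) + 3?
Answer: -17403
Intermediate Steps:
H = 3 (H = 0 + 3 = 3)
l(G, S) = -G*S (l(G, S) = (-G)*S = -G*S)
(207 - ((26 + l(5, H)) - 1)) - 440*40 = (207 - ((26 - 1*5*3) - 1)) - 440*40 = (207 - ((26 - 15) - 1)) - 17600 = (207 - (11 - 1)) - 17600 = (207 - 1*10) - 17600 = (207 - 10) - 17600 = 197 - 17600 = -17403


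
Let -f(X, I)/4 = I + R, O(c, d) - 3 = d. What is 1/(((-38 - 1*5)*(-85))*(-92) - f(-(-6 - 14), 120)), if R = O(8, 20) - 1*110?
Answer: -1/336128 ≈ -2.9751e-6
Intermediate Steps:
O(c, d) = 3 + d
R = -87 (R = (3 + 20) - 1*110 = 23 - 110 = -87)
f(X, I) = 348 - 4*I (f(X, I) = -4*(I - 87) = -4*(-87 + I) = 348 - 4*I)
1/(((-38 - 1*5)*(-85))*(-92) - f(-(-6 - 14), 120)) = 1/(((-38 - 1*5)*(-85))*(-92) - (348 - 4*120)) = 1/(((-38 - 5)*(-85))*(-92) - (348 - 480)) = 1/(-43*(-85)*(-92) - 1*(-132)) = 1/(3655*(-92) + 132) = 1/(-336260 + 132) = 1/(-336128) = -1/336128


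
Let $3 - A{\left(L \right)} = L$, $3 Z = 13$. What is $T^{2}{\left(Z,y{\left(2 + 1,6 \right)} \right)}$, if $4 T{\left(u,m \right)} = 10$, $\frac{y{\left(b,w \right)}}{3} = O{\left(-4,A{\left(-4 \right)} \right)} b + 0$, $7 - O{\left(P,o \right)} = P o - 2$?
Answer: $\frac{25}{4} \approx 6.25$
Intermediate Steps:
$Z = \frac{13}{3}$ ($Z = \frac{1}{3} \cdot 13 = \frac{13}{3} \approx 4.3333$)
$A{\left(L \right)} = 3 - L$
$O{\left(P,o \right)} = 9 - P o$ ($O{\left(P,o \right)} = 7 - \left(P o - 2\right) = 7 - \left(-2 + P o\right) = 9 - P o$)
$y{\left(b,w \right)} = 111 b$ ($y{\left(b,w \right)} = 3 \left(\left(9 - - 4 \left(3 - -4\right)\right) b + 0\right) = 3 \left(\left(9 - - 4 \left(3 + 4\right)\right) b + 0\right) = 3 \left(\left(9 - \left(-4\right) 7\right) b + 0\right) = 3 \left(\left(9 + 28\right) b + 0\right) = 3 \left(37 b + 0\right) = 3 \cdot 37 b = 111 b$)
$T{\left(u,m \right)} = \frac{5}{2}$ ($T{\left(u,m \right)} = \frac{1}{4} \cdot 10 = \frac{5}{2}$)
$T^{2}{\left(Z,y{\left(2 + 1,6 \right)} \right)} = \left(\frac{5}{2}\right)^{2} = \frac{25}{4}$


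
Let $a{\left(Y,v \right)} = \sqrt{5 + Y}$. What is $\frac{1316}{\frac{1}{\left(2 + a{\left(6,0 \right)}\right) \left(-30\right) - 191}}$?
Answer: $-330316 - 39480 \sqrt{11} \approx -4.6126 \cdot 10^{5}$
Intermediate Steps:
$\frac{1316}{\frac{1}{\left(2 + a{\left(6,0 \right)}\right) \left(-30\right) - 191}} = \frac{1316}{\frac{1}{\left(2 + \sqrt{5 + 6}\right) \left(-30\right) - 191}} = \frac{1316}{\frac{1}{\left(2 + \sqrt{11}\right) \left(-30\right) - 191}} = \frac{1316}{\frac{1}{\left(-60 - 30 \sqrt{11}\right) - 191}} = \frac{1316}{\frac{1}{-251 - 30 \sqrt{11}}} = 1316 \left(-251 - 30 \sqrt{11}\right) = -330316 - 39480 \sqrt{11}$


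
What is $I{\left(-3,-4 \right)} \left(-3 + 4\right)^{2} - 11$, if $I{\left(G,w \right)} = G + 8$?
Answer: $-6$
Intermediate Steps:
$I{\left(G,w \right)} = 8 + G$
$I{\left(-3,-4 \right)} \left(-3 + 4\right)^{2} - 11 = \left(8 - 3\right) \left(-3 + 4\right)^{2} - 11 = 5 \cdot 1^{2} - 11 = 5 \cdot 1 - 11 = 5 - 11 = -6$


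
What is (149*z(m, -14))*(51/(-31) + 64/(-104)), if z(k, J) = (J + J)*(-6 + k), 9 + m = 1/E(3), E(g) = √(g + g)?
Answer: -57010380/403 + 1900346*√6/1209 ≈ -1.3761e+5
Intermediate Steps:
E(g) = √2*√g (E(g) = √(2*g) = √2*√g)
m = -9 + √6/6 (m = -9 + 1/(√2*√3) = -9 + 1/(√6) = -9 + √6/6 ≈ -8.5918)
z(k, J) = 2*J*(-6 + k) (z(k, J) = (2*J)*(-6 + k) = 2*J*(-6 + k))
(149*z(m, -14))*(51/(-31) + 64/(-104)) = (149*(2*(-14)*(-6 + (-9 + √6/6))))*(51/(-31) + 64/(-104)) = (149*(2*(-14)*(-15 + √6/6)))*(51*(-1/31) + 64*(-1/104)) = (149*(420 - 14*√6/3))*(-51/31 - 8/13) = (62580 - 2086*√6/3)*(-911/403) = -57010380/403 + 1900346*√6/1209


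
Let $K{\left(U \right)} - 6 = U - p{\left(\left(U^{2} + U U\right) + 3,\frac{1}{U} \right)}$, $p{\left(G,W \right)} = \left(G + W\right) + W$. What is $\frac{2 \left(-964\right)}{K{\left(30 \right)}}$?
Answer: $\frac{14460}{13253} \approx 1.0911$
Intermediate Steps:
$p{\left(G,W \right)} = G + 2 W$
$K{\left(U \right)} = 3 + U - \frac{2}{U} - 2 U^{2}$ ($K{\left(U \right)} = 6 - \left(3 + U^{2} - U + \frac{2}{U} + U U\right) = 6 - \left(3 - U + \frac{2}{U} + 2 U^{2}\right) = 3 + U - \frac{2}{U} - 2 U^{2}$)
$\frac{2 \left(-964\right)}{K{\left(30 \right)}} = \frac{2 \left(-964\right)}{3 + 30 - \frac{2}{30} - 2 \cdot 30^{2}} = - \frac{1928}{3 + 30 - \frac{1}{15} - 1800} = - \frac{1928}{- \frac{26506}{15}} = \left(-1928\right) \left(- \frac{15}{26506}\right) = \frac{14460}{13253}$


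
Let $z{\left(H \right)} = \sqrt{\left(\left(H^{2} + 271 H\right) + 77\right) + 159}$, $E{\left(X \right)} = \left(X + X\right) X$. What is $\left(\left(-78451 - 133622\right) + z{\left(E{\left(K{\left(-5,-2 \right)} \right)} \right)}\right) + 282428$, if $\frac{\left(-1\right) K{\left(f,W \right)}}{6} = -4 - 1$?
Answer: $70355 + 2 \sqrt{932009} \approx 72286.0$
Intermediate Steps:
$K{\left(f,W \right)} = 30$ ($K{\left(f,W \right)} = - 6 \left(-4 - 1\right) = \left(-6\right) \left(-5\right) = 30$)
$E{\left(X \right)} = 2 X^{2}$ ($E{\left(X \right)} = 2 X X = 2 X^{2}$)
$z{\left(H \right)} = \sqrt{236 + H^{2} + 271 H}$ ($z{\left(H \right)} = \sqrt{\left(77 + H^{2} + 271 H\right) + 159} = \sqrt{236 + H^{2} + 271 H}$)
$\left(\left(-78451 - 133622\right) + z{\left(E{\left(K{\left(-5,-2 \right)} \right)} \right)}\right) + 282428 = \left(\left(-78451 - 133622\right) + \sqrt{236 + \left(2 \cdot 30^{2}\right)^{2} + 271 \cdot 2 \cdot 30^{2}}\right) + 282428 = \left(-212073 + \sqrt{236 + \left(2 \cdot 900\right)^{2} + 271 \cdot 2 \cdot 900}\right) + 282428 = \left(-212073 + \sqrt{236 + 1800^{2} + 271 \cdot 1800}\right) + 282428 = \left(-212073 + \sqrt{236 + 3240000 + 487800}\right) + 282428 = \left(-212073 + \sqrt{3728036}\right) + 282428 = \left(-212073 + 2 \sqrt{932009}\right) + 282428 = 70355 + 2 \sqrt{932009}$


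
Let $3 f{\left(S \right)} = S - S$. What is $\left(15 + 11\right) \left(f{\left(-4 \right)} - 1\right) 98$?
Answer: $-2548$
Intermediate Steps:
$f{\left(S \right)} = 0$ ($f{\left(S \right)} = \frac{S - S}{3} = \frac{1}{3} \cdot 0 = 0$)
$\left(15 + 11\right) \left(f{\left(-4 \right)} - 1\right) 98 = \left(15 + 11\right) \left(0 - 1\right) 98 = 26 \left(-1\right) 98 = \left(-26\right) 98 = -2548$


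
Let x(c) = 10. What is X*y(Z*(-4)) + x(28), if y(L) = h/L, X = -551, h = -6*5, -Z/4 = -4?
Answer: -7945/32 ≈ -248.28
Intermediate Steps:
Z = 16 (Z = -4*(-4) = 16)
h = -30
y(L) = -30/L
X*y(Z*(-4)) + x(28) = -(-16530)/(16*(-4)) + 10 = -(-16530)/(-64) + 10 = -(-16530)*(-1)/64 + 10 = -551*15/32 + 10 = -8265/32 + 10 = -7945/32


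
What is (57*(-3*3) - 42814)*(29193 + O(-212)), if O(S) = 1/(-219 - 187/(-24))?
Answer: -173283752103/137 ≈ -1.2648e+9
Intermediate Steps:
O(S) = -24/5069 (O(S) = 1/(-219 - 187*(-1/24)) = 1/(-219 + 187/24) = 1/(-5069/24) = -24/5069)
(57*(-3*3) - 42814)*(29193 + O(-212)) = (57*(-3*3) - 42814)*(29193 - 24/5069) = (57*(-9) - 42814)*(147979293/5069) = (-513 - 42814)*(147979293/5069) = -43327*147979293/5069 = -173283752103/137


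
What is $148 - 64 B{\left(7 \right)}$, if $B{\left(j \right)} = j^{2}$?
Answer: $-2988$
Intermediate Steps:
$148 - 64 B{\left(7 \right)} = 148 - 64 \cdot 7^{2} = 148 - 3136 = -2988$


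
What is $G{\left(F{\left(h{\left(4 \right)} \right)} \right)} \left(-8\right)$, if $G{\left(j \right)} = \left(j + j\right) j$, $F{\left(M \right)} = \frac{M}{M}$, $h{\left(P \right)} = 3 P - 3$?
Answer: $-16$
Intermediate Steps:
$h{\left(P \right)} = -3 + 3 P$
$F{\left(M \right)} = 1$
$G{\left(j \right)} = 2 j^{2}$ ($G{\left(j \right)} = 2 j j = 2 j^{2}$)
$G{\left(F{\left(h{\left(4 \right)} \right)} \right)} \left(-8\right) = 2 \cdot 1^{2} \left(-8\right) = 2 \cdot 1 \left(-8\right) = 2 \left(-8\right) = -16$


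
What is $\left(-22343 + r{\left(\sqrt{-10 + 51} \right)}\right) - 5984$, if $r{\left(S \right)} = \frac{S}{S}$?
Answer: $-28326$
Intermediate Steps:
$r{\left(S \right)} = 1$
$\left(-22343 + r{\left(\sqrt{-10 + 51} \right)}\right) - 5984 = \left(-22343 + 1\right) - 5984 = -22342 - 5984 = -28326$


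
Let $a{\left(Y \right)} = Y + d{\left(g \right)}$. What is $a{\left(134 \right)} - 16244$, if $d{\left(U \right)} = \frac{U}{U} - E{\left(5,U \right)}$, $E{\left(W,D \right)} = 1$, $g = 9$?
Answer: $-16110$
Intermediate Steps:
$d{\left(U \right)} = 0$ ($d{\left(U \right)} = \frac{U}{U} - 1 = 1 - 1 = 0$)
$a{\left(Y \right)} = Y$ ($a{\left(Y \right)} = Y + 0 = Y$)
$a{\left(134 \right)} - 16244 = 134 - 16244 = -16110$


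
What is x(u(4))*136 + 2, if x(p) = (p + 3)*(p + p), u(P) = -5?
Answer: 2722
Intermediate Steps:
x(p) = 2*p*(3 + p) (x(p) = (3 + p)*(2*p) = 2*p*(3 + p))
x(u(4))*136 + 2 = (2*(-5)*(3 - 5))*136 + 2 = (2*(-5)*(-2))*136 + 2 = 20*136 + 2 = 2720 + 2 = 2722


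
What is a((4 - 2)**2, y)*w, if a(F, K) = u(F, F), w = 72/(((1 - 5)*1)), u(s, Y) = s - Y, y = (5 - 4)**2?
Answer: 0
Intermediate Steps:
y = 1 (y = 1**2 = 1)
w = -18 (w = 72/((-4*1)) = 72/(-4) = 72*(-1/4) = -18)
a(F, K) = 0 (a(F, K) = F - F = 0)
a((4 - 2)**2, y)*w = 0*(-18) = 0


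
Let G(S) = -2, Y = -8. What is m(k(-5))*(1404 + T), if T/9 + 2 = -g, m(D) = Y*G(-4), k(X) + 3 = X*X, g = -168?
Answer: 46368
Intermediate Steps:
k(X) = -3 + X² (k(X) = -3 + X*X = -3 + X²)
m(D) = 16 (m(D) = -8*(-2) = 16)
T = 1494 (T = -18 + 9*(-1*(-168)) = -18 + 9*168 = -18 + 1512 = 1494)
m(k(-5))*(1404 + T) = 16*(1404 + 1494) = 16*2898 = 46368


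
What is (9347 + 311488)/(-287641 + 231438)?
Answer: -320835/56203 ≈ -5.7085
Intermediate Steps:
(9347 + 311488)/(-287641 + 231438) = 320835/(-56203) = 320835*(-1/56203) = -320835/56203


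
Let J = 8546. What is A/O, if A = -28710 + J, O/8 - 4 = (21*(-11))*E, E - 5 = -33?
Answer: -5041/12944 ≈ -0.38945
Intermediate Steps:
E = -28 (E = 5 - 33 = -28)
O = 51776 (O = 32 + 8*((21*(-11))*(-28)) = 32 + 8*(-231*(-28)) = 32 + 8*6468 = 32 + 51744 = 51776)
A = -20164 (A = -28710 + 8546 = -20164)
A/O = -20164/51776 = -20164*1/51776 = -5041/12944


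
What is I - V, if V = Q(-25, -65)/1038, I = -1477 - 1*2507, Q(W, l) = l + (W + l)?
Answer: -4135237/1038 ≈ -3983.9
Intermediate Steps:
Q(W, l) = W + 2*l
I = -3984 (I = -1477 - 2507 = -3984)
V = -155/1038 (V = (-25 + 2*(-65))/1038 = (-25 - 130)*(1/1038) = -155*1/1038 = -155/1038 ≈ -0.14933)
I - V = -3984 - 1*(-155/1038) = -3984 + 155/1038 = -4135237/1038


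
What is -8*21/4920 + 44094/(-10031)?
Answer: -9109487/2056355 ≈ -4.4299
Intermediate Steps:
-8*21/4920 + 44094/(-10031) = -168*1/4920 + 44094*(-1/10031) = -7/205 - 44094/10031 = -9109487/2056355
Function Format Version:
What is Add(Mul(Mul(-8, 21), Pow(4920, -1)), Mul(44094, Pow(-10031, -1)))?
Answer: Rational(-9109487, 2056355) ≈ -4.4299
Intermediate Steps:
Add(Mul(Mul(-8, 21), Pow(4920, -1)), Mul(44094, Pow(-10031, -1))) = Add(Mul(-168, Rational(1, 4920)), Mul(44094, Rational(-1, 10031))) = Add(Rational(-7, 205), Rational(-44094, 10031)) = Rational(-9109487, 2056355)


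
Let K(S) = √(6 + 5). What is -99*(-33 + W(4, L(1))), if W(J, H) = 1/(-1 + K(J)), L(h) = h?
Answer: 32571/10 - 99*√11/10 ≈ 3224.3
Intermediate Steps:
K(S) = √11
W(J, H) = 1/(-1 + √11)
-99*(-33 + W(4, L(1))) = -99*(-33 + (⅒ + √11/10)) = -99*(-329/10 + √11/10) = 32571/10 - 99*√11/10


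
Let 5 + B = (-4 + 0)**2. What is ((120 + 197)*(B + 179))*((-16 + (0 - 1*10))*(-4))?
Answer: 6263920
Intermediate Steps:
B = 11 (B = -5 + (-4 + 0)**2 = -5 + (-4)**2 = -5 + 16 = 11)
((120 + 197)*(B + 179))*((-16 + (0 - 1*10))*(-4)) = ((120 + 197)*(11 + 179))*((-16 + (0 - 1*10))*(-4)) = (317*190)*((-16 + (0 - 10))*(-4)) = 60230*((-16 - 10)*(-4)) = 60230*(-26*(-4)) = 60230*104 = 6263920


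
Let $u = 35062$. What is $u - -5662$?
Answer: $40724$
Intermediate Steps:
$u - -5662 = 35062 - -5662 = 35062 + 5662 = 40724$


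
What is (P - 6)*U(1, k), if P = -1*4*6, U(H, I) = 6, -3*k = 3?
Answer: -180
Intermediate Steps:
k = -1 (k = -⅓*3 = -1)
P = -24 (P = -4*6 = -24)
(P - 6)*U(1, k) = (-24 - 6)*6 = -30*6 = -180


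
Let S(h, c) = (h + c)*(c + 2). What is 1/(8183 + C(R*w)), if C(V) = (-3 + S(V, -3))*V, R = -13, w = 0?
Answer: 1/8183 ≈ 0.00012220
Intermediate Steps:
S(h, c) = (2 + c)*(c + h) (S(h, c) = (c + h)*(2 + c) = (2 + c)*(c + h))
C(V) = -V² (C(V) = (-3 + ((-3)² + 2*(-3) + 2*V - 3*V))*V = (-3 + (9 - 6 + 2*V - 3*V))*V = (-3 + (3 - V))*V = (-V)*V = -V²)
1/(8183 + C(R*w)) = 1/(8183 - (-13*0)²) = 1/(8183 - 1*0²) = 1/(8183 - 1*0) = 1/(8183 + 0) = 1/8183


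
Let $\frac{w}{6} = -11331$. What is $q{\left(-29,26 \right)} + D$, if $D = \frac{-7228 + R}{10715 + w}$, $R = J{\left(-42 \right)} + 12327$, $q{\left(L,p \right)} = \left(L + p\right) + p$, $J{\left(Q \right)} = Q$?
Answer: $\frac{1312176}{57271} \approx 22.912$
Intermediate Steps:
$w = -67986$ ($w = 6 \left(-11331\right) = -67986$)
$q{\left(L,p \right)} = L + 2 p$
$R = 12285$ ($R = -42 + 12327 = 12285$)
$D = - \frac{5057}{57271}$ ($D = \frac{-7228 + 12285}{10715 - 67986} = \frac{5057}{-57271} = 5057 \left(- \frac{1}{57271}\right) = - \frac{5057}{57271} \approx -0.0883$)
$q{\left(-29,26 \right)} + D = \left(-29 + 2 \cdot 26\right) - \frac{5057}{57271} = \left(-29 + 52\right) - \frac{5057}{57271} = 23 - \frac{5057}{57271} = \frac{1312176}{57271}$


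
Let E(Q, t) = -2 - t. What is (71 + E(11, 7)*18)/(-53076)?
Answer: 91/53076 ≈ 0.0017145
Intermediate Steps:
(71 + E(11, 7)*18)/(-53076) = (71 + (-2 - 1*7)*18)/(-53076) = (71 + (-2 - 7)*18)*(-1/53076) = (71 - 9*18)*(-1/53076) = (71 - 162)*(-1/53076) = -91*(-1/53076) = 91/53076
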